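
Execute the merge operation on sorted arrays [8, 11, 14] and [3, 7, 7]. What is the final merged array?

Merging process:

Compare 8 vs 3: take 3 from right. Merged: [3]
Compare 8 vs 7: take 7 from right. Merged: [3, 7]
Compare 8 vs 7: take 7 from right. Merged: [3, 7, 7]
Append remaining from left: [8, 11, 14]. Merged: [3, 7, 7, 8, 11, 14]

Final merged array: [3, 7, 7, 8, 11, 14]
Total comparisons: 3

The merged array is [3, 7, 7, 8, 11, 14], requiring 3 comparisons. The merge step runs in O(n) time where n is the total number of elements.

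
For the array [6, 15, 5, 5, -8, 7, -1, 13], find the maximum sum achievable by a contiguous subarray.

Using Kadane's algorithm on [6, 15, 5, 5, -8, 7, -1, 13]:

Scanning through the array:
Position 1 (value 15): max_ending_here = 21, max_so_far = 21
Position 2 (value 5): max_ending_here = 26, max_so_far = 26
Position 3 (value 5): max_ending_here = 31, max_so_far = 31
Position 4 (value -8): max_ending_here = 23, max_so_far = 31
Position 5 (value 7): max_ending_here = 30, max_so_far = 31
Position 6 (value -1): max_ending_here = 29, max_so_far = 31
Position 7 (value 13): max_ending_here = 42, max_so_far = 42

Maximum subarray: [6, 15, 5, 5, -8, 7, -1, 13]
Maximum sum: 42

The maximum subarray is [6, 15, 5, 5, -8, 7, -1, 13] with sum 42. This subarray runs from index 0 to index 7.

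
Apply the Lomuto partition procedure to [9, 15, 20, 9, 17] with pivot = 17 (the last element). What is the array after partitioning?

Lomuto partition with pivot = 17:

Initial array: [9, 15, 20, 9, 17]

arr[0]=9 <= 17: swap with position 0, array becomes [9, 15, 20, 9, 17]
arr[1]=15 <= 17: swap with position 1, array becomes [9, 15, 20, 9, 17]
arr[2]=20 > 17: no swap
arr[3]=9 <= 17: swap with position 2, array becomes [9, 15, 9, 20, 17]

Place pivot at position 3: [9, 15, 9, 17, 20]
Pivot position: 3

After partitioning with pivot 17, the array becomes [9, 15, 9, 17, 20]. The pivot is placed at index 3. All elements to the left of the pivot are <= 17, and all elements to the right are > 17.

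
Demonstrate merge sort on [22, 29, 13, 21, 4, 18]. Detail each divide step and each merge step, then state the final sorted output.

Merge sort trace:

Split: [22, 29, 13, 21, 4, 18] -> [22, 29, 13] and [21, 4, 18]
  Split: [22, 29, 13] -> [22] and [29, 13]
    Split: [29, 13] -> [29] and [13]
    Merge: [29] + [13] -> [13, 29]
  Merge: [22] + [13, 29] -> [13, 22, 29]
  Split: [21, 4, 18] -> [21] and [4, 18]
    Split: [4, 18] -> [4] and [18]
    Merge: [4] + [18] -> [4, 18]
  Merge: [21] + [4, 18] -> [4, 18, 21]
Merge: [13, 22, 29] + [4, 18, 21] -> [4, 13, 18, 21, 22, 29]

Final sorted array: [4, 13, 18, 21, 22, 29]

The merge sort proceeds by recursively splitting the array and merging sorted halves.
After all merges, the sorted array is [4, 13, 18, 21, 22, 29].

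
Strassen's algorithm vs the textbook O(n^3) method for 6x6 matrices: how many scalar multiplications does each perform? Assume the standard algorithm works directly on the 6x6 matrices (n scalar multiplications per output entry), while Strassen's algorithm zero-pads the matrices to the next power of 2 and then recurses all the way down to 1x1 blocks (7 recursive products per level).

Matrix multiplication for 6x6 matrices:

Strassen's algorithm requires power-of-2 dimensions. Pad 6x6 to 8x8 (next power of 2).

Standard algorithm: 6^3 = 216 multiplications
Strassen's algorithm: 7^(log2(8)) = 7^3 = 343 multiplications
Difference: 216 - 343 = -127 (Strassen uses MORE here due to padding overhead — for small or just-over-power-of-2 n, padding can outweigh the per-level savings)

Standard: 216 multiplications (6^3). Strassen: 343 multiplications (7^3, after padding to 8x8). Strassen reduces 8 recursive multiplications to 7 at each level.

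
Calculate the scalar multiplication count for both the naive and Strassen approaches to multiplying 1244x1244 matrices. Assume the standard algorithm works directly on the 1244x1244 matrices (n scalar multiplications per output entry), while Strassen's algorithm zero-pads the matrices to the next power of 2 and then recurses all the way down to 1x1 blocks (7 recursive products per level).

Matrix multiplication for 1244x1244 matrices:

Strassen's algorithm requires power-of-2 dimensions. Pad 1244x1244 to 2048x2048 (next power of 2).

Standard algorithm: 1244^3 = 1925134784 multiplications
Strassen's algorithm: 7^(log2(2048)) = 7^11 = 1977326743 multiplications
Difference: 1925134784 - 1977326743 = -52191959 (Strassen uses MORE here due to padding overhead — for small or just-over-power-of-2 n, padding can outweigh the per-level savings)

Standard: 1925134784 multiplications (1244^3). Strassen: 1977326743 multiplications (7^11, after padding to 2048x2048). Strassen reduces 8 recursive multiplications to 7 at each level.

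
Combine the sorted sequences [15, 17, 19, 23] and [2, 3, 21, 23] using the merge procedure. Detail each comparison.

Merging process:

Compare 15 vs 2: take 2 from right. Merged: [2]
Compare 15 vs 3: take 3 from right. Merged: [2, 3]
Compare 15 vs 21: take 15 from left. Merged: [2, 3, 15]
Compare 17 vs 21: take 17 from left. Merged: [2, 3, 15, 17]
Compare 19 vs 21: take 19 from left. Merged: [2, 3, 15, 17, 19]
Compare 23 vs 21: take 21 from right. Merged: [2, 3, 15, 17, 19, 21]
Compare 23 vs 23: take 23 from left. Merged: [2, 3, 15, 17, 19, 21, 23]
Append remaining from right: [23]. Merged: [2, 3, 15, 17, 19, 21, 23, 23]

Final merged array: [2, 3, 15, 17, 19, 21, 23, 23]
Total comparisons: 7

The merged array is [2, 3, 15, 17, 19, 21, 23, 23], requiring 7 comparisons. The merge step runs in O(n) time where n is the total number of elements.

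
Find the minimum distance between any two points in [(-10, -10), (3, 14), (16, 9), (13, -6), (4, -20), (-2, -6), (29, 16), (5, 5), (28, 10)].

Computing all pairwise distances among 9 points:

d((-10, -10), (3, 14)) = 27.2947
d((-10, -10), (16, 9)) = 32.2025
d((-10, -10), (13, -6)) = 23.3452
d((-10, -10), (4, -20)) = 17.2047
d((-10, -10), (-2, -6)) = 8.9443
d((-10, -10), (29, 16)) = 46.8722
d((-10, -10), (5, 5)) = 21.2132
d((-10, -10), (28, 10)) = 42.9418
d((3, 14), (16, 9)) = 13.9284
d((3, 14), (13, -6)) = 22.3607
d((3, 14), (4, -20)) = 34.0147
d((3, 14), (-2, -6)) = 20.6155
d((3, 14), (29, 16)) = 26.0768
d((3, 14), (5, 5)) = 9.2195
d((3, 14), (28, 10)) = 25.318
d((16, 9), (13, -6)) = 15.2971
d((16, 9), (4, -20)) = 31.3847
d((16, 9), (-2, -6)) = 23.4307
d((16, 9), (29, 16)) = 14.7648
d((16, 9), (5, 5)) = 11.7047
d((16, 9), (28, 10)) = 12.0416
d((13, -6), (4, -20)) = 16.6433
d((13, -6), (-2, -6)) = 15.0
d((13, -6), (29, 16)) = 27.2029
d((13, -6), (5, 5)) = 13.6015
d((13, -6), (28, 10)) = 21.9317
d((4, -20), (-2, -6)) = 15.2315
d((4, -20), (29, 16)) = 43.8292
d((4, -20), (5, 5)) = 25.02
d((4, -20), (28, 10)) = 38.4187
d((-2, -6), (29, 16)) = 38.0132
d((-2, -6), (5, 5)) = 13.0384
d((-2, -6), (28, 10)) = 34.0
d((29, 16), (5, 5)) = 26.4008
d((29, 16), (28, 10)) = 6.0828 <-- minimum
d((5, 5), (28, 10)) = 23.5372

Closest pair: (29, 16) and (28, 10) with distance 6.0828

The closest pair is (29, 16) and (28, 10) with Euclidean distance 6.0828. For 9 points, brute-force pairwise comparison is shown above. For large n, the divide-and-conquer algorithm (sort by x, recurse on halves, check the dividing strip) achieves O(n log n).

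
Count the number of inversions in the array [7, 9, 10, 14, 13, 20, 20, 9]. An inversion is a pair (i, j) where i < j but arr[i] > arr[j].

Finding inversions in [7, 9, 10, 14, 13, 20, 20, 9]:

(2, 7): arr[2]=10 > arr[7]=9
(3, 4): arr[3]=14 > arr[4]=13
(3, 7): arr[3]=14 > arr[7]=9
(4, 7): arr[4]=13 > arr[7]=9
(5, 7): arr[5]=20 > arr[7]=9
(6, 7): arr[6]=20 > arr[7]=9

Total inversions: 6

The array has 6 inversion(s): (2,7), (3,4), (3,7), (4,7), (5,7), (6,7). Each pair (i,j) satisfies i < j and arr[i] > arr[j].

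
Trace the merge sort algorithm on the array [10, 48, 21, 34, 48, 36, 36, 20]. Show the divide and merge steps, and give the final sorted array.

Merge sort trace:

Split: [10, 48, 21, 34, 48, 36, 36, 20] -> [10, 48, 21, 34] and [48, 36, 36, 20]
  Split: [10, 48, 21, 34] -> [10, 48] and [21, 34]
    Split: [10, 48] -> [10] and [48]
    Merge: [10] + [48] -> [10, 48]
    Split: [21, 34] -> [21] and [34]
    Merge: [21] + [34] -> [21, 34]
  Merge: [10, 48] + [21, 34] -> [10, 21, 34, 48]
  Split: [48, 36, 36, 20] -> [48, 36] and [36, 20]
    Split: [48, 36] -> [48] and [36]
    Merge: [48] + [36] -> [36, 48]
    Split: [36, 20] -> [36] and [20]
    Merge: [36] + [20] -> [20, 36]
  Merge: [36, 48] + [20, 36] -> [20, 36, 36, 48]
Merge: [10, 21, 34, 48] + [20, 36, 36, 48] -> [10, 20, 21, 34, 36, 36, 48, 48]

Final sorted array: [10, 20, 21, 34, 36, 36, 48, 48]

The merge sort proceeds by recursively splitting the array and merging sorted halves.
After all merges, the sorted array is [10, 20, 21, 34, 36, 36, 48, 48].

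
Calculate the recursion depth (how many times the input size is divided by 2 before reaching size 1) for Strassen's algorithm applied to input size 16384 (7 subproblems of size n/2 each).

For divide and conquer with division factor 2:

Problem sizes at each level:
Level 0: 16384
Level 1: 8192
Level 2: 4096
Level 3: 2048
Level 4: 1024
Level 5: 512
Level 6: 256
Level 7: 128
Level 8: 64
Level 9: 32
Level 10: 16
Level 11: 8
Level 12: 4
Level 13: 2
Level 14: 1

The root is level 0 and the size-1 base case is level 14 (the tree spans levels 0 through 14, i.e. 15 levels counting the root), so the depth is the number of divisions: log_2(16384) = 14

The recursion tree depth is log_2(16384) = 14. At each level, the problem size is divided by 2, so it takes 14 divisions to reduce to a base case of size 1. The algorithm makes 7 recursive calls at each level.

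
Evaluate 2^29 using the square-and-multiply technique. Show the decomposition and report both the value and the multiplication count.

Computing 2^29 by squaring (build up from 2^1; each line after the first costs one multiplication):

2^1 = 2
2^2 = (2^1)^2 = 2^2 = 4
2^3 = 2 * 2^2 = 2 * 4 = 8
2^6 = (2^3)^2 = 8^2 = 64
2^7 = 2 * 2^6 = 2 * 64 = 128
2^14 = (2^7)^2 = 128^2 = 16384
2^28 = (2^14)^2 = 16384^2 = 268435456
2^29 = 2 * 2^28 = 2 * 268435456 = 536870912

Result: 536870912
Multiplications needed: 7 (7 lines after 2^1)

2^29 = 536870912. Using exponentiation by squaring, this requires 7 multiplications. The key idea: if the exponent is even, square the half-power; if odd, multiply by the base once.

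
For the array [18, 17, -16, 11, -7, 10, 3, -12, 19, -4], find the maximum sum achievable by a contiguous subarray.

Using Kadane's algorithm on [18, 17, -16, 11, -7, 10, 3, -12, 19, -4]:

Scanning through the array:
Position 1 (value 17): max_ending_here = 35, max_so_far = 35
Position 2 (value -16): max_ending_here = 19, max_so_far = 35
Position 3 (value 11): max_ending_here = 30, max_so_far = 35
Position 4 (value -7): max_ending_here = 23, max_so_far = 35
Position 5 (value 10): max_ending_here = 33, max_so_far = 35
Position 6 (value 3): max_ending_here = 36, max_so_far = 36
Position 7 (value -12): max_ending_here = 24, max_so_far = 36
Position 8 (value 19): max_ending_here = 43, max_so_far = 43
Position 9 (value -4): max_ending_here = 39, max_so_far = 43

Maximum subarray: [18, 17, -16, 11, -7, 10, 3, -12, 19]
Maximum sum: 43

The maximum subarray is [18, 17, -16, 11, -7, 10, 3, -12, 19] with sum 43. This subarray runs from index 0 to index 8.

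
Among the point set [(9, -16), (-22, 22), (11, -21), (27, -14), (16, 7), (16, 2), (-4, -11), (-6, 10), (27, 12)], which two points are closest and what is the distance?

Computing all pairwise distances among 9 points:

d((9, -16), (-22, 22)) = 49.0408
d((9, -16), (11, -21)) = 5.3852
d((9, -16), (27, -14)) = 18.1108
d((9, -16), (16, 7)) = 24.0416
d((9, -16), (16, 2)) = 19.3132
d((9, -16), (-4, -11)) = 13.9284
d((9, -16), (-6, 10)) = 30.0167
d((9, -16), (27, 12)) = 33.2866
d((-22, 22), (11, -21)) = 54.2033
d((-22, 22), (27, -14)) = 60.803
d((-22, 22), (16, 7)) = 40.8534
d((-22, 22), (16, 2)) = 42.9418
d((-22, 22), (-4, -11)) = 37.5899
d((-22, 22), (-6, 10)) = 20.0
d((-22, 22), (27, 12)) = 50.01
d((11, -21), (27, -14)) = 17.4642
d((11, -21), (16, 7)) = 28.4429
d((11, -21), (16, 2)) = 23.5372
d((11, -21), (-4, -11)) = 18.0278
d((11, -21), (-6, 10)) = 35.3553
d((11, -21), (27, 12)) = 36.6742
d((27, -14), (16, 7)) = 23.7065
d((27, -14), (16, 2)) = 19.4165
d((27, -14), (-4, -11)) = 31.1448
d((27, -14), (-6, 10)) = 40.8044
d((27, -14), (27, 12)) = 26.0
d((16, 7), (16, 2)) = 5.0 <-- minimum
d((16, 7), (-4, -11)) = 26.9072
d((16, 7), (-6, 10)) = 22.2036
d((16, 7), (27, 12)) = 12.083
d((16, 2), (-4, -11)) = 23.8537
d((16, 2), (-6, 10)) = 23.4094
d((16, 2), (27, 12)) = 14.8661
d((-4, -11), (-6, 10)) = 21.095
d((-4, -11), (27, 12)) = 38.6005
d((-6, 10), (27, 12)) = 33.0606

Closest pair: (16, 7) and (16, 2) with distance 5.0

The closest pair is (16, 7) and (16, 2) with Euclidean distance 5.0. For 9 points, brute-force pairwise comparison is shown above. For large n, the divide-and-conquer algorithm (sort by x, recurse on halves, check the dividing strip) achieves O(n log n).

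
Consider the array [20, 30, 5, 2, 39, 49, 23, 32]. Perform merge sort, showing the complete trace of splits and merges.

Merge sort trace:

Split: [20, 30, 5, 2, 39, 49, 23, 32] -> [20, 30, 5, 2] and [39, 49, 23, 32]
  Split: [20, 30, 5, 2] -> [20, 30] and [5, 2]
    Split: [20, 30] -> [20] and [30]
    Merge: [20] + [30] -> [20, 30]
    Split: [5, 2] -> [5] and [2]
    Merge: [5] + [2] -> [2, 5]
  Merge: [20, 30] + [2, 5] -> [2, 5, 20, 30]
  Split: [39, 49, 23, 32] -> [39, 49] and [23, 32]
    Split: [39, 49] -> [39] and [49]
    Merge: [39] + [49] -> [39, 49]
    Split: [23, 32] -> [23] and [32]
    Merge: [23] + [32] -> [23, 32]
  Merge: [39, 49] + [23, 32] -> [23, 32, 39, 49]
Merge: [2, 5, 20, 30] + [23, 32, 39, 49] -> [2, 5, 20, 23, 30, 32, 39, 49]

Final sorted array: [2, 5, 20, 23, 30, 32, 39, 49]

The merge sort proceeds by recursively splitting the array and merging sorted halves.
After all merges, the sorted array is [2, 5, 20, 23, 30, 32, 39, 49].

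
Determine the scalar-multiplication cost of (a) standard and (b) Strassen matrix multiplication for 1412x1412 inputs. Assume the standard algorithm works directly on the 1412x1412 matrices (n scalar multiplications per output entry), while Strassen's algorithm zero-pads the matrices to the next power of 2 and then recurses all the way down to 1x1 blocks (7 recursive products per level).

Matrix multiplication for 1412x1412 matrices:

Strassen's algorithm requires power-of-2 dimensions. Pad 1412x1412 to 2048x2048 (next power of 2).

Standard algorithm: 1412^3 = 2815166528 multiplications
Strassen's algorithm: 7^(log2(2048)) = 7^11 = 1977326743 multiplications
Savings: 2815166528 - 1977326743 = 837839785 multiplications

Standard: 2815166528 multiplications (1412^3). Strassen: 1977326743 multiplications (7^11, after padding to 2048x2048). Strassen reduces 8 recursive multiplications to 7 at each level.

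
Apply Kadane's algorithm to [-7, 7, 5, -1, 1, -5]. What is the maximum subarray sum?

Using Kadane's algorithm on [-7, 7, 5, -1, 1, -5]:

Scanning through the array:
Position 1 (value 7): max_ending_here = 7, max_so_far = 7
Position 2 (value 5): max_ending_here = 12, max_so_far = 12
Position 3 (value -1): max_ending_here = 11, max_so_far = 12
Position 4 (value 1): max_ending_here = 12, max_so_far = 12
Position 5 (value -5): max_ending_here = 7, max_so_far = 12

Maximum subarray: [7, 5]
Maximum sum: 12

The maximum subarray is [7, 5] with sum 12. This subarray runs from index 1 to index 2.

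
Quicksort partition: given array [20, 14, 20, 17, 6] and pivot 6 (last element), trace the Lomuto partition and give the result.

Lomuto partition with pivot = 6:

Initial array: [20, 14, 20, 17, 6]

arr[0]=20 > 6: no swap
arr[1]=14 > 6: no swap
arr[2]=20 > 6: no swap
arr[3]=17 > 6: no swap

Place pivot at position 0: [6, 14, 20, 17, 20]
Pivot position: 0

After partitioning with pivot 6, the array becomes [6, 14, 20, 17, 20]. The pivot is placed at index 0. All elements to the left of the pivot are <= 6, and all elements to the right are > 6.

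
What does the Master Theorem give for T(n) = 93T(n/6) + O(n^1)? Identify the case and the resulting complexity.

Master Theorem for T(n) = 93T(n/6) + O(n^1):

a = 93, b = 6, c = 1
log_b(a) = log_6(93) = 2.5297

Case 1: c = 1 < log_6(93) = 2.5297
T(n) = O(n^(log_6 93))

For T(n) = 93T(n/6) + O(n^1): log_6(93) = 2.5297. This is Case 1 of the Master Theorem (c < log_b(a), work dominated by leaves), giving O(n^(log_6 93)).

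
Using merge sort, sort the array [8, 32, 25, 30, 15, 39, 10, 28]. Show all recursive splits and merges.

Merge sort trace:

Split: [8, 32, 25, 30, 15, 39, 10, 28] -> [8, 32, 25, 30] and [15, 39, 10, 28]
  Split: [8, 32, 25, 30] -> [8, 32] and [25, 30]
    Split: [8, 32] -> [8] and [32]
    Merge: [8] + [32] -> [8, 32]
    Split: [25, 30] -> [25] and [30]
    Merge: [25] + [30] -> [25, 30]
  Merge: [8, 32] + [25, 30] -> [8, 25, 30, 32]
  Split: [15, 39, 10, 28] -> [15, 39] and [10, 28]
    Split: [15, 39] -> [15] and [39]
    Merge: [15] + [39] -> [15, 39]
    Split: [10, 28] -> [10] and [28]
    Merge: [10] + [28] -> [10, 28]
  Merge: [15, 39] + [10, 28] -> [10, 15, 28, 39]
Merge: [8, 25, 30, 32] + [10, 15, 28, 39] -> [8, 10, 15, 25, 28, 30, 32, 39]

Final sorted array: [8, 10, 15, 25, 28, 30, 32, 39]

The merge sort proceeds by recursively splitting the array and merging sorted halves.
After all merges, the sorted array is [8, 10, 15, 25, 28, 30, 32, 39].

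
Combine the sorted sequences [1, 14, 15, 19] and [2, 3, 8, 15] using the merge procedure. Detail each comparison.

Merging process:

Compare 1 vs 2: take 1 from left. Merged: [1]
Compare 14 vs 2: take 2 from right. Merged: [1, 2]
Compare 14 vs 3: take 3 from right. Merged: [1, 2, 3]
Compare 14 vs 8: take 8 from right. Merged: [1, 2, 3, 8]
Compare 14 vs 15: take 14 from left. Merged: [1, 2, 3, 8, 14]
Compare 15 vs 15: take 15 from left. Merged: [1, 2, 3, 8, 14, 15]
Compare 19 vs 15: take 15 from right. Merged: [1, 2, 3, 8, 14, 15, 15]
Append remaining from left: [19]. Merged: [1, 2, 3, 8, 14, 15, 15, 19]

Final merged array: [1, 2, 3, 8, 14, 15, 15, 19]
Total comparisons: 7

The merged array is [1, 2, 3, 8, 14, 15, 15, 19], requiring 7 comparisons. The merge step runs in O(n) time where n is the total number of elements.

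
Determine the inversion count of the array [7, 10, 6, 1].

Finding inversions in [7, 10, 6, 1]:

(0, 2): arr[0]=7 > arr[2]=6
(0, 3): arr[0]=7 > arr[3]=1
(1, 2): arr[1]=10 > arr[2]=6
(1, 3): arr[1]=10 > arr[3]=1
(2, 3): arr[2]=6 > arr[3]=1

Total inversions: 5

The array has 5 inversion(s): (0,2), (0,3), (1,2), (1,3), (2,3). Each pair (i,j) satisfies i < j and arr[i] > arr[j].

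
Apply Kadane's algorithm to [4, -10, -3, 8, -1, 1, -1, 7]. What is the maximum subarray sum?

Using Kadane's algorithm on [4, -10, -3, 8, -1, 1, -1, 7]:

Scanning through the array:
Position 1 (value -10): max_ending_here = -6, max_so_far = 4
Position 2 (value -3): max_ending_here = -3, max_so_far = 4
Position 3 (value 8): max_ending_here = 8, max_so_far = 8
Position 4 (value -1): max_ending_here = 7, max_so_far = 8
Position 5 (value 1): max_ending_here = 8, max_so_far = 8
Position 6 (value -1): max_ending_here = 7, max_so_far = 8
Position 7 (value 7): max_ending_here = 14, max_so_far = 14

Maximum subarray: [8, -1, 1, -1, 7]
Maximum sum: 14

The maximum subarray is [8, -1, 1, -1, 7] with sum 14. This subarray runs from index 3 to index 7.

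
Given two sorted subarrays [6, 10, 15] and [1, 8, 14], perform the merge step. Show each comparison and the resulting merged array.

Merging process:

Compare 6 vs 1: take 1 from right. Merged: [1]
Compare 6 vs 8: take 6 from left. Merged: [1, 6]
Compare 10 vs 8: take 8 from right. Merged: [1, 6, 8]
Compare 10 vs 14: take 10 from left. Merged: [1, 6, 8, 10]
Compare 15 vs 14: take 14 from right. Merged: [1, 6, 8, 10, 14]
Append remaining from left: [15]. Merged: [1, 6, 8, 10, 14, 15]

Final merged array: [1, 6, 8, 10, 14, 15]
Total comparisons: 5

The merged array is [1, 6, 8, 10, 14, 15], requiring 5 comparisons. The merge step runs in O(n) time where n is the total number of elements.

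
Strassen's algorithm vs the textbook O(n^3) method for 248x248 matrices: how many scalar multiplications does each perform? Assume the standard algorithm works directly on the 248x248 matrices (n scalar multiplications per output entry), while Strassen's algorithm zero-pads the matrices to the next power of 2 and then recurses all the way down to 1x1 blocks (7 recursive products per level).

Matrix multiplication for 248x248 matrices:

Strassen's algorithm requires power-of-2 dimensions. Pad 248x248 to 256x256 (next power of 2).

Standard algorithm: 248^3 = 15252992 multiplications
Strassen's algorithm: 7^(log2(256)) = 7^8 = 5764801 multiplications
Savings: 15252992 - 5764801 = 9488191 multiplications

Standard: 15252992 multiplications (248^3). Strassen: 5764801 multiplications (7^8, after padding to 256x256). Strassen reduces 8 recursive multiplications to 7 at each level.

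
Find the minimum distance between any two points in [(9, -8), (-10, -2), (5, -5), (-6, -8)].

Computing all pairwise distances among 4 points:

d((9, -8), (-10, -2)) = 19.9249
d((9, -8), (5, -5)) = 5.0 <-- minimum
d((9, -8), (-6, -8)) = 15.0
d((-10, -2), (5, -5)) = 15.2971
d((-10, -2), (-6, -8)) = 7.2111
d((5, -5), (-6, -8)) = 11.4018

Closest pair: (9, -8) and (5, -5) with distance 5.0

The closest pair is (9, -8) and (5, -5) with Euclidean distance 5.0. For 4 points, brute-force pairwise comparison is shown above. For large n, the divide-and-conquer algorithm (sort by x, recurse on halves, check the dividing strip) achieves O(n log n).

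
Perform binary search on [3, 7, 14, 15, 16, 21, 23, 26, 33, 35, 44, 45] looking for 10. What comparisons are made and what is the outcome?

Binary search for 10 in [3, 7, 14, 15, 16, 21, 23, 26, 33, 35, 44, 45]:

lo=0, hi=11, mid=5, arr[mid]=21 -> 21 > 10, search left half
lo=0, hi=4, mid=2, arr[mid]=14 -> 14 > 10, search left half
lo=0, hi=1, mid=0, arr[mid]=3 -> 3 < 10, search right half
lo=1, hi=1, mid=1, arr[mid]=7 -> 7 < 10, search right half
lo=2 > hi=1, target 10 not found

Binary search determines that 10 is not in the array after 4 comparisons. The search space was exhausted without finding the target.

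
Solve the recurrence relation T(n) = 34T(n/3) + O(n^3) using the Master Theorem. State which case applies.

Master Theorem for T(n) = 34T(n/3) + O(n^3):

a = 34, b = 3, c = 3
log_b(a) = log_3(34) = 3.2098

Case 1: c = 3 < log_3(34) = 3.2098
T(n) = O(n^(log_3 34))

For T(n) = 34T(n/3) + O(n^3): log_3(34) = 3.2098. This is Case 1 of the Master Theorem (c < log_b(a), work dominated by leaves), giving O(n^(log_3 34)).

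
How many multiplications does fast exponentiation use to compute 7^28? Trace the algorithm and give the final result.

Computing 7^28 by squaring (build up from 7^1; each line after the first costs one multiplication):

7^1 = 7
7^2 = (7^1)^2 = 7^2 = 49
7^3 = 7 * 7^2 = 7 * 49 = 343
7^6 = (7^3)^2 = 343^2 = 117649
7^7 = 7 * 7^6 = 7 * 117649 = 823543
7^14 = (7^7)^2 = 823543^2 = 678223072849
7^28 = (7^14)^2 = 678223072849^2 = 459986536544739960976801

Result: 459986536544739960976801
Multiplications needed: 6 (6 lines after 7^1)

7^28 = 459986536544739960976801. Using exponentiation by squaring, this requires 6 multiplications. The key idea: if the exponent is even, square the half-power; if odd, multiply by the base once.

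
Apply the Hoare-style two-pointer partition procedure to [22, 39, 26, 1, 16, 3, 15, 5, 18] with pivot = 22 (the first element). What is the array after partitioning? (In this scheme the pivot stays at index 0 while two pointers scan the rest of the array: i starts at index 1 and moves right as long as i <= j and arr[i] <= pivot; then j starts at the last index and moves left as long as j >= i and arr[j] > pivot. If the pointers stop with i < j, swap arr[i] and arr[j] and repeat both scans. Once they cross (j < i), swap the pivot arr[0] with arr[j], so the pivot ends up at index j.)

Hoare-style two-pointer partition with pivot = 22:

Initial array: [22, 39, 26, 1, 16, 3, 15, 5, 18]

Pointers start at i = 1, j = 8.
i stops at index 1 (arr[1]=39 > 22), j stops at index 8 (arr[8]=18 <= 22): swap arr[1] and arr[8], array becomes [22, 18, 26, 1, 16, 3, 15, 5, 39]
i stops at index 2 (arr[2]=26 > 22), j stops at index 7 (arr[7]=5 <= 22): swap arr[2] and arr[7], array becomes [22, 18, 5, 1, 16, 3, 15, 26, 39]
i ends at 7, j ends at 6: the pointers have crossed (j < i), so scanning stops.

Swap pivot arr[0] with arr[6] to place pivot at position 6: [15, 18, 5, 1, 16, 3, 22, 26, 39]
Pivot position: 6

After partitioning with pivot 22, the array becomes [15, 18, 5, 1, 16, 3, 22, 26, 39]. The pivot is placed at index 6. All elements to the left of the pivot are <= 22, and all elements to the right are > 22.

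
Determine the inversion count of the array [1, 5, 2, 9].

Finding inversions in [1, 5, 2, 9]:

(1, 2): arr[1]=5 > arr[2]=2

Total inversions: 1

The array has 1 inversion(s): (1,2). Each pair (i,j) satisfies i < j and arr[i] > arr[j].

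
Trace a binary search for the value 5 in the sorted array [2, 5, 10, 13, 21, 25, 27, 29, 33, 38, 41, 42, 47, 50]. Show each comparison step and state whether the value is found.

Binary search for 5 in [2, 5, 10, 13, 21, 25, 27, 29, 33, 38, 41, 42, 47, 50]:

lo=0, hi=13, mid=6, arr[mid]=27 -> 27 > 5, search left half
lo=0, hi=5, mid=2, arr[mid]=10 -> 10 > 5, search left half
lo=0, hi=1, mid=0, arr[mid]=2 -> 2 < 5, search right half
lo=1, hi=1, mid=1, arr[mid]=5 -> Found target at index 1!

Binary search finds 5 at index 1 after 4 comparisons. The search repeatedly halves the search space by comparing with the middle element.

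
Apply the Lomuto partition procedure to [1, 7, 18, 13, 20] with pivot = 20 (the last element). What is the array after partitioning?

Lomuto partition with pivot = 20:

Initial array: [1, 7, 18, 13, 20]

arr[0]=1 <= 20: swap with position 0, array becomes [1, 7, 18, 13, 20]
arr[1]=7 <= 20: swap with position 1, array becomes [1, 7, 18, 13, 20]
arr[2]=18 <= 20: swap with position 2, array becomes [1, 7, 18, 13, 20]
arr[3]=13 <= 20: swap with position 3, array becomes [1, 7, 18, 13, 20]

Place pivot at position 4: [1, 7, 18, 13, 20]
Pivot position: 4

After partitioning with pivot 20, the array becomes [1, 7, 18, 13, 20]. The pivot is placed at index 4. All elements to the left of the pivot are <= 20, and all elements to the right are > 20.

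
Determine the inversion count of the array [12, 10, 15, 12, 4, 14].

Finding inversions in [12, 10, 15, 12, 4, 14]:

(0, 1): arr[0]=12 > arr[1]=10
(0, 4): arr[0]=12 > arr[4]=4
(1, 4): arr[1]=10 > arr[4]=4
(2, 3): arr[2]=15 > arr[3]=12
(2, 4): arr[2]=15 > arr[4]=4
(2, 5): arr[2]=15 > arr[5]=14
(3, 4): arr[3]=12 > arr[4]=4

Total inversions: 7

The array has 7 inversion(s): (0,1), (0,4), (1,4), (2,3), (2,4), (2,5), (3,4). Each pair (i,j) satisfies i < j and arr[i] > arr[j].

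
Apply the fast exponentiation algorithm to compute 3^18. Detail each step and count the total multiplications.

Computing 3^18 by squaring (build up from 3^1; each line after the first costs one multiplication):

3^1 = 3
3^2 = (3^1)^2 = 3^2 = 9
3^4 = (3^2)^2 = 9^2 = 81
3^8 = (3^4)^2 = 81^2 = 6561
3^9 = 3 * 3^8 = 3 * 6561 = 19683
3^18 = (3^9)^2 = 19683^2 = 387420489

Result: 387420489
Multiplications needed: 5 (5 lines after 3^1)

3^18 = 387420489. Using exponentiation by squaring, this requires 5 multiplications. The key idea: if the exponent is even, square the half-power; if odd, multiply by the base once.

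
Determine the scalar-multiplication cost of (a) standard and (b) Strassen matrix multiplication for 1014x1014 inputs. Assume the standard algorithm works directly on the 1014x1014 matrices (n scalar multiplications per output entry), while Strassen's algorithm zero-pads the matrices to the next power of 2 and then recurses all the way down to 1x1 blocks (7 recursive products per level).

Matrix multiplication for 1014x1014 matrices:

Strassen's algorithm requires power-of-2 dimensions. Pad 1014x1014 to 1024x1024 (next power of 2).

Standard algorithm: 1014^3 = 1042590744 multiplications
Strassen's algorithm: 7^(log2(1024)) = 7^10 = 282475249 multiplications
Savings: 1042590744 - 282475249 = 760115495 multiplications

Standard: 1042590744 multiplications (1014^3). Strassen: 282475249 multiplications (7^10, after padding to 1024x1024). Strassen reduces 8 recursive multiplications to 7 at each level.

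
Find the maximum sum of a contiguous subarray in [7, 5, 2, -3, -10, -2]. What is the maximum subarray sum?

Using Kadane's algorithm on [7, 5, 2, -3, -10, -2]:

Scanning through the array:
Position 1 (value 5): max_ending_here = 12, max_so_far = 12
Position 2 (value 2): max_ending_here = 14, max_so_far = 14
Position 3 (value -3): max_ending_here = 11, max_so_far = 14
Position 4 (value -10): max_ending_here = 1, max_so_far = 14
Position 5 (value -2): max_ending_here = -1, max_so_far = 14

Maximum subarray: [7, 5, 2]
Maximum sum: 14

The maximum subarray is [7, 5, 2] with sum 14. This subarray runs from index 0 to index 2.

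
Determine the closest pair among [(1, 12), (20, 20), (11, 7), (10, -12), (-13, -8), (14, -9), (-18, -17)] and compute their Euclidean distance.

Computing all pairwise distances among 7 points:

d((1, 12), (20, 20)) = 20.6155
d((1, 12), (11, 7)) = 11.1803
d((1, 12), (10, -12)) = 25.632
d((1, 12), (-13, -8)) = 24.4131
d((1, 12), (14, -9)) = 24.6982
d((1, 12), (-18, -17)) = 34.6699
d((20, 20), (11, 7)) = 15.8114
d((20, 20), (10, -12)) = 33.5261
d((20, 20), (-13, -8)) = 43.2782
d((20, 20), (14, -9)) = 29.6142
d((20, 20), (-18, -17)) = 53.0377
d((11, 7), (10, -12)) = 19.0263
d((11, 7), (-13, -8)) = 28.3019
d((11, 7), (14, -9)) = 16.2788
d((11, 7), (-18, -17)) = 37.6431
d((10, -12), (-13, -8)) = 23.3452
d((10, -12), (14, -9)) = 5.0 <-- minimum
d((10, -12), (-18, -17)) = 28.4429
d((-13, -8), (14, -9)) = 27.0185
d((-13, -8), (-18, -17)) = 10.2956
d((14, -9), (-18, -17)) = 32.9848

Closest pair: (10, -12) and (14, -9) with distance 5.0

The closest pair is (10, -12) and (14, -9) with Euclidean distance 5.0. For 7 points, brute-force pairwise comparison is shown above. For large n, the divide-and-conquer algorithm (sort by x, recurse on halves, check the dividing strip) achieves O(n log n).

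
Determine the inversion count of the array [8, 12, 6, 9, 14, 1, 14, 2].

Finding inversions in [8, 12, 6, 9, 14, 1, 14, 2]:

(0, 2): arr[0]=8 > arr[2]=6
(0, 5): arr[0]=8 > arr[5]=1
(0, 7): arr[0]=8 > arr[7]=2
(1, 2): arr[1]=12 > arr[2]=6
(1, 3): arr[1]=12 > arr[3]=9
(1, 5): arr[1]=12 > arr[5]=1
(1, 7): arr[1]=12 > arr[7]=2
(2, 5): arr[2]=6 > arr[5]=1
(2, 7): arr[2]=6 > arr[7]=2
(3, 5): arr[3]=9 > arr[5]=1
(3, 7): arr[3]=9 > arr[7]=2
(4, 5): arr[4]=14 > arr[5]=1
(4, 7): arr[4]=14 > arr[7]=2
(6, 7): arr[6]=14 > arr[7]=2

Total inversions: 14

The array has 14 inversion(s): (0,2), (0,5), (0,7), (1,2), (1,3), (1,5), (1,7), (2,5), (2,7), (3,5), (3,7), (4,5), (4,7), (6,7). Each pair (i,j) satisfies i < j and arr[i] > arr[j].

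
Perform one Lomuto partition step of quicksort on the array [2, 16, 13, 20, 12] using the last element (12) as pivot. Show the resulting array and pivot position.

Lomuto partition with pivot = 12:

Initial array: [2, 16, 13, 20, 12]

arr[0]=2 <= 12: swap with position 0, array becomes [2, 16, 13, 20, 12]
arr[1]=16 > 12: no swap
arr[2]=13 > 12: no swap
arr[3]=20 > 12: no swap

Place pivot at position 1: [2, 12, 13, 20, 16]
Pivot position: 1

After partitioning with pivot 12, the array becomes [2, 12, 13, 20, 16]. The pivot is placed at index 1. All elements to the left of the pivot are <= 12, and all elements to the right are > 12.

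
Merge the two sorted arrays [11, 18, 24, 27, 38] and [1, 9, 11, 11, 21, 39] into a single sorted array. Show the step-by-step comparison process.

Merging process:

Compare 11 vs 1: take 1 from right. Merged: [1]
Compare 11 vs 9: take 9 from right. Merged: [1, 9]
Compare 11 vs 11: take 11 from left. Merged: [1, 9, 11]
Compare 18 vs 11: take 11 from right. Merged: [1, 9, 11, 11]
Compare 18 vs 11: take 11 from right. Merged: [1, 9, 11, 11, 11]
Compare 18 vs 21: take 18 from left. Merged: [1, 9, 11, 11, 11, 18]
Compare 24 vs 21: take 21 from right. Merged: [1, 9, 11, 11, 11, 18, 21]
Compare 24 vs 39: take 24 from left. Merged: [1, 9, 11, 11, 11, 18, 21, 24]
Compare 27 vs 39: take 27 from left. Merged: [1, 9, 11, 11, 11, 18, 21, 24, 27]
Compare 38 vs 39: take 38 from left. Merged: [1, 9, 11, 11, 11, 18, 21, 24, 27, 38]
Append remaining from right: [39]. Merged: [1, 9, 11, 11, 11, 18, 21, 24, 27, 38, 39]

Final merged array: [1, 9, 11, 11, 11, 18, 21, 24, 27, 38, 39]
Total comparisons: 10

The merged array is [1, 9, 11, 11, 11, 18, 21, 24, 27, 38, 39], requiring 10 comparisons. The merge step runs in O(n) time where n is the total number of elements.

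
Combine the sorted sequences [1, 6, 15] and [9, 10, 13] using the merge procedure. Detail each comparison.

Merging process:

Compare 1 vs 9: take 1 from left. Merged: [1]
Compare 6 vs 9: take 6 from left. Merged: [1, 6]
Compare 15 vs 9: take 9 from right. Merged: [1, 6, 9]
Compare 15 vs 10: take 10 from right. Merged: [1, 6, 9, 10]
Compare 15 vs 13: take 13 from right. Merged: [1, 6, 9, 10, 13]
Append remaining from left: [15]. Merged: [1, 6, 9, 10, 13, 15]

Final merged array: [1, 6, 9, 10, 13, 15]
Total comparisons: 5

The merged array is [1, 6, 9, 10, 13, 15], requiring 5 comparisons. The merge step runs in O(n) time where n is the total number of elements.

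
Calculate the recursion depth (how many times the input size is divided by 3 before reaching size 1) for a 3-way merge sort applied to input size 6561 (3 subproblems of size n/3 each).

For divide and conquer with division factor 3:

Problem sizes at each level:
Level 0: 6561
Level 1: 2187
Level 2: 729
Level 3: 243
Level 4: 81
Level 5: 27
Level 6: 9
Level 7: 3
Level 8: 1

The root is level 0 and the size-1 base case is level 8 (the tree spans levels 0 through 8, i.e. 9 levels counting the root), so the depth is the number of divisions: log_3(6561) = 8

The recursion tree depth is log_3(6561) = 8. At each level, the problem size is divided by 3, so it takes 8 divisions to reduce to a base case of size 1. The algorithm makes 3 recursive calls at each level.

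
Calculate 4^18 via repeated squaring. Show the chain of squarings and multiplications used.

Computing 4^18 by squaring (build up from 4^1; each line after the first costs one multiplication):

4^1 = 4
4^2 = (4^1)^2 = 4^2 = 16
4^4 = (4^2)^2 = 16^2 = 256
4^8 = (4^4)^2 = 256^2 = 65536
4^9 = 4 * 4^8 = 4 * 65536 = 262144
4^18 = (4^9)^2 = 262144^2 = 68719476736

Result: 68719476736
Multiplications needed: 5 (5 lines after 4^1)

4^18 = 68719476736. Using exponentiation by squaring, this requires 5 multiplications. The key idea: if the exponent is even, square the half-power; if odd, multiply by the base once.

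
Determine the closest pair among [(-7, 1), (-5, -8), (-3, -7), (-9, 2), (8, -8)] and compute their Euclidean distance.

Computing all pairwise distances among 5 points:

d((-7, 1), (-5, -8)) = 9.2195
d((-7, 1), (-3, -7)) = 8.9443
d((-7, 1), (-9, 2)) = 2.2361 <-- minimum
d((-7, 1), (8, -8)) = 17.4929
d((-5, -8), (-3, -7)) = 2.2361 <-- minimum
d((-5, -8), (-9, 2)) = 10.7703
d((-5, -8), (8, -8)) = 13.0
d((-3, -7), (-9, 2)) = 10.8167
d((-3, -7), (8, -8)) = 11.0454
d((-9, 2), (8, -8)) = 19.7231

Minimum distance: 2.2361 (tie among 2 pairs: (-7, 1) and (-9, 2); (-5, -8) and (-3, -7))

The minimum Euclidean distance is 2.2361. There is a tie: 2 pairs achieve this minimum — (-7, 1) and (-9, 2); (-5, -8) and (-3, -7). Any of these is a valid closest pair. For 5 points, brute-force pairwise comparison is shown above. For large n, the divide-and-conquer algorithm (sort by x, recurse on halves, check the dividing strip) achieves O(n log n).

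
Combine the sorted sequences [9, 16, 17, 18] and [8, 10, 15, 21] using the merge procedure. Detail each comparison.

Merging process:

Compare 9 vs 8: take 8 from right. Merged: [8]
Compare 9 vs 10: take 9 from left. Merged: [8, 9]
Compare 16 vs 10: take 10 from right. Merged: [8, 9, 10]
Compare 16 vs 15: take 15 from right. Merged: [8, 9, 10, 15]
Compare 16 vs 21: take 16 from left. Merged: [8, 9, 10, 15, 16]
Compare 17 vs 21: take 17 from left. Merged: [8, 9, 10, 15, 16, 17]
Compare 18 vs 21: take 18 from left. Merged: [8, 9, 10, 15, 16, 17, 18]
Append remaining from right: [21]. Merged: [8, 9, 10, 15, 16, 17, 18, 21]

Final merged array: [8, 9, 10, 15, 16, 17, 18, 21]
Total comparisons: 7

The merged array is [8, 9, 10, 15, 16, 17, 18, 21], requiring 7 comparisons. The merge step runs in O(n) time where n is the total number of elements.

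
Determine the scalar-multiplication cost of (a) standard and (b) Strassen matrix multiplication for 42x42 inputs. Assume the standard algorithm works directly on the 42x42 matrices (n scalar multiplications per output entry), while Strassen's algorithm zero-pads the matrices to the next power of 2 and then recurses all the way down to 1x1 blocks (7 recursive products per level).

Matrix multiplication for 42x42 matrices:

Strassen's algorithm requires power-of-2 dimensions. Pad 42x42 to 64x64 (next power of 2).

Standard algorithm: 42^3 = 74088 multiplications
Strassen's algorithm: 7^(log2(64)) = 7^6 = 117649 multiplications
Difference: 74088 - 117649 = -43561 (Strassen uses MORE here due to padding overhead — for small or just-over-power-of-2 n, padding can outweigh the per-level savings)

Standard: 74088 multiplications (42^3). Strassen: 117649 multiplications (7^6, after padding to 64x64). Strassen reduces 8 recursive multiplications to 7 at each level.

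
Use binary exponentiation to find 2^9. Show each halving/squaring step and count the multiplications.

Computing 2^9 by squaring (build up from 2^1; each line after the first costs one multiplication):

2^1 = 2
2^2 = (2^1)^2 = 2^2 = 4
2^4 = (2^2)^2 = 4^2 = 16
2^8 = (2^4)^2 = 16^2 = 256
2^9 = 2 * 2^8 = 2 * 256 = 512

Result: 512
Multiplications needed: 4 (4 lines after 2^1)

2^9 = 512. Using exponentiation by squaring, this requires 4 multiplications. The key idea: if the exponent is even, square the half-power; if odd, multiply by the base once.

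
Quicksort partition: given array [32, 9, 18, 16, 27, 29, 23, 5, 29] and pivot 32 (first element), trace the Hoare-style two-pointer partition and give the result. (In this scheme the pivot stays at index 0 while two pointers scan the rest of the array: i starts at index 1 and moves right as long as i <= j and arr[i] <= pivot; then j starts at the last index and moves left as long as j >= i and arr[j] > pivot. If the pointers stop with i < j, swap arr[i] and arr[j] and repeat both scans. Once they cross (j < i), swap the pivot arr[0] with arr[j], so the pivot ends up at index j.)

Hoare-style two-pointer partition with pivot = 32:

Initial array: [32, 9, 18, 16, 27, 29, 23, 5, 29]

Pointers start at i = 1, j = 8.
i ends at 9, j ends at 8: the pointers have crossed (j < i), so scanning stops.

Swap pivot arr[0] with arr[8] to place pivot at position 8: [29, 9, 18, 16, 27, 29, 23, 5, 32]
Pivot position: 8

After partitioning with pivot 32, the array becomes [29, 9, 18, 16, 27, 29, 23, 5, 32]. The pivot is placed at index 8. All elements to the left of the pivot are <= 32, and all elements to the right are > 32.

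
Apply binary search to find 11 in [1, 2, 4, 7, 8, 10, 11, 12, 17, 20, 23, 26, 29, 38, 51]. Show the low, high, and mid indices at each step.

Binary search for 11 in [1, 2, 4, 7, 8, 10, 11, 12, 17, 20, 23, 26, 29, 38, 51]:

lo=0, hi=14, mid=7, arr[mid]=12 -> 12 > 11, search left half
lo=0, hi=6, mid=3, arr[mid]=7 -> 7 < 11, search right half
lo=4, hi=6, mid=5, arr[mid]=10 -> 10 < 11, search right half
lo=6, hi=6, mid=6, arr[mid]=11 -> Found target at index 6!

Binary search finds 11 at index 6 after 4 comparisons. The search repeatedly halves the search space by comparing with the middle element.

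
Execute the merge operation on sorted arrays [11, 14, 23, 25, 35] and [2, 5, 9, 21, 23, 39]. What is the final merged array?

Merging process:

Compare 11 vs 2: take 2 from right. Merged: [2]
Compare 11 vs 5: take 5 from right. Merged: [2, 5]
Compare 11 vs 9: take 9 from right. Merged: [2, 5, 9]
Compare 11 vs 21: take 11 from left. Merged: [2, 5, 9, 11]
Compare 14 vs 21: take 14 from left. Merged: [2, 5, 9, 11, 14]
Compare 23 vs 21: take 21 from right. Merged: [2, 5, 9, 11, 14, 21]
Compare 23 vs 23: take 23 from left. Merged: [2, 5, 9, 11, 14, 21, 23]
Compare 25 vs 23: take 23 from right. Merged: [2, 5, 9, 11, 14, 21, 23, 23]
Compare 25 vs 39: take 25 from left. Merged: [2, 5, 9, 11, 14, 21, 23, 23, 25]
Compare 35 vs 39: take 35 from left. Merged: [2, 5, 9, 11, 14, 21, 23, 23, 25, 35]
Append remaining from right: [39]. Merged: [2, 5, 9, 11, 14, 21, 23, 23, 25, 35, 39]

Final merged array: [2, 5, 9, 11, 14, 21, 23, 23, 25, 35, 39]
Total comparisons: 10

The merged array is [2, 5, 9, 11, 14, 21, 23, 23, 25, 35, 39], requiring 10 comparisons. The merge step runs in O(n) time where n is the total number of elements.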